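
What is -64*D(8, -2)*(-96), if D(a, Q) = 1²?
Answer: 6144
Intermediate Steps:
D(a, Q) = 1
-64*D(8, -2)*(-96) = -64*1*(-96) = -64*(-96) = 6144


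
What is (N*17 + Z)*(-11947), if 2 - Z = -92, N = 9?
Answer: -2950909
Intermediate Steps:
Z = 94 (Z = 2 - 1*(-92) = 2 + 92 = 94)
(N*17 + Z)*(-11947) = (9*17 + 94)*(-11947) = (153 + 94)*(-11947) = 247*(-11947) = -2950909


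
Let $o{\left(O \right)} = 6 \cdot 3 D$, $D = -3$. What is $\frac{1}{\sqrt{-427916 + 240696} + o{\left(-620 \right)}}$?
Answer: $- \frac{27}{95068} - \frac{i \sqrt{46805}}{95068} \approx -0.00028401 - 0.0022757 i$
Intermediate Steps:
$o{\left(O \right)} = -54$ ($o{\left(O \right)} = 6 \cdot 3 \left(-3\right) = 18 \left(-3\right) = -54$)
$\frac{1}{\sqrt{-427916 + 240696} + o{\left(-620 \right)}} = \frac{1}{\sqrt{-427916 + 240696} - 54} = \frac{1}{\sqrt{-187220} - 54} = \frac{1}{2 i \sqrt{46805} - 54} = \frac{1}{-54 + 2 i \sqrt{46805}}$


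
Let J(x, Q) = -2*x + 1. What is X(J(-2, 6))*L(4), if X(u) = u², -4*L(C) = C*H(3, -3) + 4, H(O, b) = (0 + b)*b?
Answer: -250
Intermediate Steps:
J(x, Q) = 1 - 2*x
H(O, b) = b² (H(O, b) = b*b = b²)
L(C) = -1 - 9*C/4 (L(C) = -(C*(-3)² + 4)/4 = -(C*9 + 4)/4 = -(9*C + 4)/4 = -(4 + 9*C)/4 = -1 - 9*C/4)
X(J(-2, 6))*L(4) = (1 - 2*(-2))²*(-1 - 9/4*4) = (1 + 4)²*(-1 - 9) = 5²*(-10) = 25*(-10) = -250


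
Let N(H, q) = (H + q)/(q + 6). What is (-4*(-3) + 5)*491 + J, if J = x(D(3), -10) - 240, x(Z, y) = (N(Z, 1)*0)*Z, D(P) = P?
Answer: 8107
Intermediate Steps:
N(H, q) = (H + q)/(6 + q)
x(Z, y) = 0 (x(Z, y) = (((Z + 1)/(6 + 1))*0)*Z = (((1 + Z)/7)*0)*Z = ((⅐ + Z/7)*0)*Z = 0*Z = 0)
J = -240 (J = 0 - 240 = -240)
(-4*(-3) + 5)*491 + J = (-4*(-3) + 5)*491 - 240 = (12 + 5)*491 - 240 = 17*491 - 240 = 8347 - 240 = 8107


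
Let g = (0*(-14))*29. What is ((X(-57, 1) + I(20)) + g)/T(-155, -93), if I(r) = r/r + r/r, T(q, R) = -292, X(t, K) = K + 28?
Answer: -31/292 ≈ -0.10616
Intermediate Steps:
g = 0 (g = 0*29 = 0)
X(t, K) = 28 + K
I(r) = 2 (I(r) = 1 + 1 = 2)
((X(-57, 1) + I(20)) + g)/T(-155, -93) = (((28 + 1) + 2) + 0)/(-292) = ((29 + 2) + 0)*(-1/292) = (31 + 0)*(-1/292) = 31*(-1/292) = -31/292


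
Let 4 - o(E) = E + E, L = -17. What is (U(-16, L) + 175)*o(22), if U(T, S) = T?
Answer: -6360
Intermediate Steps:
o(E) = 4 - 2*E (o(E) = 4 - (E + E) = 4 - 2*E)
(U(-16, L) + 175)*o(22) = (-16 + 175)*(4 - 2*22) = 159*(4 - 44) = 159*(-40) = -6360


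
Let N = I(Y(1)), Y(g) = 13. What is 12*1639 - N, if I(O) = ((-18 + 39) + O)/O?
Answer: 255650/13 ≈ 19665.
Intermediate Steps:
I(O) = (21 + O)/O
N = 34/13 (N = (21 + 13)/13 = (1/13)*34 = 34/13 ≈ 2.6154)
12*1639 - N = 12*1639 - 1*34/13 = 19668 - 34/13 = 255650/13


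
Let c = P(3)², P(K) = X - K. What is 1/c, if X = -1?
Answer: 1/16 ≈ 0.062500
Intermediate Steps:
P(K) = -1 - K
c = 16 (c = (-1 - 1*3)² = (-1 - 3)² = (-4)² = 16)
1/c = 1/16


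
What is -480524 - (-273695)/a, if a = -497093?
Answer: -238865390427/497093 ≈ -4.8052e+5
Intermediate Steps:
-480524 - (-273695)/a = -480524 - (-273695)/(-497093) = -480524 - (-273695)*(-1)/497093 = -480524 - 1*273695/497093 = -480524 - 273695/497093 = -238865390427/497093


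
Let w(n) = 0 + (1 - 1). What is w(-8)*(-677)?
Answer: 0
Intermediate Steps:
w(n) = 0 (w(n) = 0 + 0 = 0)
w(-8)*(-677) = 0*(-677) = 0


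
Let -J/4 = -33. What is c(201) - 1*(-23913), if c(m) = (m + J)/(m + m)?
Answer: 3204453/134 ≈ 23914.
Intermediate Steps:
J = 132 (J = -4*(-33) = 132)
c(m) = (132 + m)/(2*m) (c(m) = (m + 132)/(m + m) = (132 + m)/((2*m)) = (132 + m)*(1/(2*m)) = (132 + m)/(2*m))
c(201) - 1*(-23913) = (½)*(132 + 201)/201 - 1*(-23913) = (½)*(1/201)*333 + 23913 = 111/134 + 23913 = 3204453/134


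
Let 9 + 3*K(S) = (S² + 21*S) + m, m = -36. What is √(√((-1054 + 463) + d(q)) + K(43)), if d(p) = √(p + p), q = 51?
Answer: √(8121 + 9*√(-591 + √102))/3 ≈ 30.042 + 0.40114*I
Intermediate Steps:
d(p) = √2*√p (d(p) = √(2*p) = √2*√p)
K(S) = -15 + 7*S + S²/3 (K(S) = -3 + ((S² + 21*S) - 36)/3 = -3 + (-36 + S² + 21*S)/3 = -3 + (-12 + 7*S + S²/3) = -15 + 7*S + S²/3)
√(√((-1054 + 463) + d(q)) + K(43)) = √(√((-1054 + 463) + √2*√51) + (-15 + 7*43 + (⅓)*43²)) = √(√(-591 + √102) + (-15 + 301 + (⅓)*1849)) = √(√(-591 + √102) + (-15 + 301 + 1849/3)) = √(√(-591 + √102) + 2707/3) = √(2707/3 + √(-591 + √102))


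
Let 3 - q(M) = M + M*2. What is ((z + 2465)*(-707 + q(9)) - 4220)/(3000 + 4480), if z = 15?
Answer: -90855/374 ≈ -242.93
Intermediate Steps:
q(M) = 3 - 3*M (q(M) = 3 - (M + M*2) = 3 - (M + 2*M) = 3 - 3*M)
((z + 2465)*(-707 + q(9)) - 4220)/(3000 + 4480) = ((15 + 2465)*(-707 + (3 - 3*9)) - 4220)/(3000 + 4480) = (2480*(-707 + (3 - 27)) - 4220)/7480 = (2480*(-707 - 24) - 4220)*(1/7480) = (2480*(-731) - 4220)*(1/7480) = (-1812880 - 4220)*(1/7480) = -1817100*1/7480 = -90855/374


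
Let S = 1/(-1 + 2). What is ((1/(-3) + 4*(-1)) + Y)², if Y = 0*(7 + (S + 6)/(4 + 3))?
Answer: 169/9 ≈ 18.778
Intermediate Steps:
S = 1 (S = 1/1 = 1)
Y = 0 (Y = 0*(7 + (1 + 6)/(4 + 3)) = 0*(7 + 7/7) = 0*(7 + 7*(⅐)) = 0*(7 + 1) = 0*8 = 0)
((1/(-3) + 4*(-1)) + Y)² = ((1/(-3) + 4*(-1)) + 0)² = ((1*(-⅓) - 4) + 0)² = ((-⅓ - 4) + 0)² = (-13/3 + 0)² = (-13/3)² = 169/9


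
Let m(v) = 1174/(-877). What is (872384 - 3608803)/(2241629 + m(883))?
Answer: -2399839463/1965907459 ≈ -1.2207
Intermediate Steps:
m(v) = -1174/877 (m(v) = 1174*(-1/877) = -1174/877)
(872384 - 3608803)/(2241629 + m(883)) = (872384 - 3608803)/(2241629 - 1174/877) = -2736419/1965907459/877 = -2736419*877/1965907459 = -2399839463/1965907459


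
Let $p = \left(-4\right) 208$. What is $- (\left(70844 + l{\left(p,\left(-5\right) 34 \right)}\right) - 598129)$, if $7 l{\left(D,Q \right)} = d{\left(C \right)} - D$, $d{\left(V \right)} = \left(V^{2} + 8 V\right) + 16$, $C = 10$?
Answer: $\frac{3689967}{7} \approx 5.2714 \cdot 10^{5}$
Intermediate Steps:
$p = -832$
$d{\left(V \right)} = 16 + V^{2} + 8 V$
$l{\left(D,Q \right)} = 28 - \frac{D}{7}$ ($l{\left(D,Q \right)} = \frac{\left(16 + 10^{2} + 8 \cdot 10\right) - D}{7} = \frac{\left(16 + 100 + 80\right) - D}{7} = \frac{196 - D}{7} = 28 - \frac{D}{7}$)
$- (\left(70844 + l{\left(p,\left(-5\right) 34 \right)}\right) - 598129) = - (\left(70844 + \left(28 - - \frac{832}{7}\right)\right) - 598129) = - (\left(70844 + \left(28 + \frac{832}{7}\right)\right) - 598129) = - (\left(70844 + \frac{1028}{7}\right) - 598129) = - (\frac{496936}{7} - 598129) = \left(-1\right) \left(- \frac{3689967}{7}\right) = \frac{3689967}{7}$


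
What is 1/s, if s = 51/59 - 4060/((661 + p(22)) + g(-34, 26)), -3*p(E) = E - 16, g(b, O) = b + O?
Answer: -5487/29477 ≈ -0.18615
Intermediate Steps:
g(b, O) = O + b
p(E) = 16/3 - E/3 (p(E) = -(E - 16)/3 = -(-16 + E)/3 = 16/3 - E/3)
s = -29477/5487 (s = 51/59 - 4060/((661 + (16/3 - ⅓*22)) + (26 - 34)) = 51*(1/59) - 4060/((661 + (16/3 - 22/3)) - 8) = 51/59 - 4060/((661 - 2) - 8) = 51/59 - 4060/(659 - 8) = 51/59 - 4060/651 = 51/59 - 4060*1/651 = 51/59 - 580/93 = -29477/5487 ≈ -5.3722)
1/s = 1/(-29477/5487) = -5487/29477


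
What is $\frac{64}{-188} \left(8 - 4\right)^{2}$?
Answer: $- \frac{256}{47} \approx -5.4468$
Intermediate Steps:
$\frac{64}{-188} \left(8 - 4\right)^{2} = 64 \left(- \frac{1}{188}\right) 4^{2} = \left(- \frac{16}{47}\right) 16 = - \frac{256}{47}$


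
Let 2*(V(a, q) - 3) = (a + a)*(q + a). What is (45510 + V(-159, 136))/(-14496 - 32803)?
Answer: -49170/47299 ≈ -1.0396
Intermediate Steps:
V(a, q) = 3 + a*(a + q) (V(a, q) = 3 + ((a + a)*(q + a))/2 = 3 + ((2*a)*(a + q))/2 = 3 + (2*a*(a + q))/2 = 3 + a*(a + q))
(45510 + V(-159, 136))/(-14496 - 32803) = (45510 + (3 + (-159)² - 159*136))/(-14496 - 32803) = (45510 + (3 + 25281 - 21624))/(-47299) = (45510 + 3660)*(-1/47299) = 49170*(-1/47299) = -49170/47299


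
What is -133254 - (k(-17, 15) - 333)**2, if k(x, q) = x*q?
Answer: -478998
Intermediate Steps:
k(x, q) = q*x
-133254 - (k(-17, 15) - 333)**2 = -133254 - (15*(-17) - 333)**2 = -133254 - (-255 - 333)**2 = -133254 - 1*(-588)**2 = -133254 - 1*345744 = -133254 - 345744 = -478998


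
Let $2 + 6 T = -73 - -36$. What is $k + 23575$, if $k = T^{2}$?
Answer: $\frac{94469}{4} \approx 23617.0$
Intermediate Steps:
$T = - \frac{13}{2}$ ($T = - \frac{1}{3} + \frac{-73 - -36}{6} = - \frac{1}{3} + \frac{-73 + 36}{6} = - \frac{1}{3} + \frac{1}{6} \left(-37\right) = - \frac{1}{3} - \frac{37}{6} = - \frac{13}{2} \approx -6.5$)
$k = \frac{169}{4}$ ($k = \left(- \frac{13}{2}\right)^{2} = \frac{169}{4} \approx 42.25$)
$k + 23575 = \frac{169}{4} + 23575 = \frac{94469}{4}$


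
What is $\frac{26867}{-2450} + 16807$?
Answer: $\frac{41150283}{2450} \approx 16796.0$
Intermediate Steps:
$\frac{26867}{-2450} + 16807 = 26867 \left(- \frac{1}{2450}\right) + 16807 = - \frac{26867}{2450} + 16807 = \frac{41150283}{2450}$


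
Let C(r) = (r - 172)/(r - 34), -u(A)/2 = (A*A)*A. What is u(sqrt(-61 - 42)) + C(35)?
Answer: -137 + 206*I*sqrt(103) ≈ -137.0 + 2090.7*I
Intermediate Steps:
u(A) = -2*A**3 (u(A) = -2*A*A*A = -2*A**2*A = -2*A**3)
C(r) = (-172 + r)/(-34 + r)
u(sqrt(-61 - 42)) + C(35) = -2*(-61 - 42)**(3/2) + (-172 + 35)/(-34 + 35) = -2*(-103*I*sqrt(103)) - 137/1 = -2*(-103*I*sqrt(103)) + 1*(-137) = -(-206)*I*sqrt(103) - 137 = 206*I*sqrt(103) - 137 = -137 + 206*I*sqrt(103)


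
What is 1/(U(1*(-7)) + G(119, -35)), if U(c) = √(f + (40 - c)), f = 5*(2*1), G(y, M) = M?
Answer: -35/1168 - √57/1168 ≈ -0.036430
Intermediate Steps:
f = 10 (f = 5*2 = 10)
U(c) = √(50 - c) (U(c) = √(10 + (40 - c)) = √(50 - c))
1/(U(1*(-7)) + G(119, -35)) = 1/(√(50 - (-7)) - 35) = 1/(√(50 - 1*(-7)) - 35) = 1/(√(50 + 7) - 35) = 1/(√57 - 35) = 1/(-35 + √57)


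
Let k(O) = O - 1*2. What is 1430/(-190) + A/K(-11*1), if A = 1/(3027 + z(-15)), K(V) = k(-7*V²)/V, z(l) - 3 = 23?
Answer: -370655362/49247943 ≈ -7.5263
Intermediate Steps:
z(l) = 26 (z(l) = 3 + 23 = 26)
k(O) = -2 + O (k(O) = O - 2 = -2 + O)
K(V) = (-2 - 7*V²)/V
A = 1/3053 (A = 1/(3027 + 26) = 1/3053 ≈ 0.00032755)
1430/(-190) + A/K(-11*1) = 1430/(-190) + 1/(3053*(-(-77) - 2/((-11*1)))) = 1430*(-1/190) + 1/(3053*(-7*(-11) - 2/(-11))) = -143/19 + 1/(3053*(77 - 2*(-1/11))) = -143/19 + 1/(3053*(77 + 2/11)) = -143/19 + 1/(3053*(849/11)) = -143/19 + (1/3053)*(11/849) = -143/19 + 11/2591997 = -370655362/49247943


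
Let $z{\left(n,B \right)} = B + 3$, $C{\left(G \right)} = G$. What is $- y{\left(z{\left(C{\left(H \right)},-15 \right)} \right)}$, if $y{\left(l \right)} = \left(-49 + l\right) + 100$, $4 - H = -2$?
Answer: $-39$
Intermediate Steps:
$H = 6$ ($H = 4 - -2 = 4 + 2 = 6$)
$z{\left(n,B \right)} = 3 + B$
$y{\left(l \right)} = 51 + l$
$- y{\left(z{\left(C{\left(H \right)},-15 \right)} \right)} = - (51 + \left(3 - 15\right)) = - (51 - 12) = \left(-1\right) 39 = -39$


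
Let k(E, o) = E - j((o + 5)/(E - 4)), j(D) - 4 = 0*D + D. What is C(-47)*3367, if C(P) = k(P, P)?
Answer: -2966327/17 ≈ -1.7449e+5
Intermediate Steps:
j(D) = 4 + D (j(D) = 4 + (0*D + D) = 4 + (0 + D) = 4 + D)
k(E, o) = -4 + E - (5 + o)/(-4 + E) (k(E, o) = E - (4 + (o + 5)/(E - 4)) = E - (4 + (5 + o)/(-4 + E)) = E + (-4 - (5 + o)/(-4 + E)) = -4 + E - (5 + o)/(-4 + E))
C(P) = (-5 + (-4 + P)**2 - P)/(-4 + P)
C(-47)*3367 = ((-5 + (-4 - 47)**2 - 1*(-47))/(-4 - 47))*3367 = ((-5 + (-51)**2 + 47)/(-51))*3367 = -(-5 + 2601 + 47)/51*3367 = -1/51*2643*3367 = -881/17*3367 = -2966327/17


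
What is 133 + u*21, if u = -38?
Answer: -665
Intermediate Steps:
133 + u*21 = 133 - 38*21 = 133 - 798 = -665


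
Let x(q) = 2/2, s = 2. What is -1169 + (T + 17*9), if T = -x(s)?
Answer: -1017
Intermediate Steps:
x(q) = 1 (x(q) = 2*(½) = 1)
T = -1 (T = -1*1 = -1)
-1169 + (T + 17*9) = -1169 + (-1 + 17*9) = -1169 + (-1 + 153) = -1169 + 152 = -1017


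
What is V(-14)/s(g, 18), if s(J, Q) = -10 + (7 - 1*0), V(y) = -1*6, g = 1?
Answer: 2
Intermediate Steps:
V(y) = -6
s(J, Q) = -3 (s(J, Q) = -10 + (7 + 0) = -10 + 7 = -3)
V(-14)/s(g, 18) = -6/(-3) = -6*(-1/3) = 2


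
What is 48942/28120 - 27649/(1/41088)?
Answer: -15972752070249/14060 ≈ -1.1360e+9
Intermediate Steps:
48942/28120 - 27649/(1/41088) = 48942*(1/28120) - 27649/1/41088 = 24471/14060 - 27649*41088 = 24471/14060 - 1136042112 = -15972752070249/14060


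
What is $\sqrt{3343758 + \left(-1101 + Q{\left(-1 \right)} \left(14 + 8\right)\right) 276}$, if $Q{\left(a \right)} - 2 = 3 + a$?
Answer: $\sqrt{3064170} \approx 1750.5$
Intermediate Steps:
$Q{\left(a \right)} = 5 + a$ ($Q{\left(a \right)} = 2 + \left(3 + a\right) = 5 + a$)
$\sqrt{3343758 + \left(-1101 + Q{\left(-1 \right)} \left(14 + 8\right)\right) 276} = \sqrt{3343758 + \left(-1101 + \left(5 - 1\right) \left(14 + 8\right)\right) 276} = \sqrt{3343758 + \left(-1101 + 4 \cdot 22\right) 276} = \sqrt{3343758 + \left(-1101 + 88\right) 276} = \sqrt{3343758 - 279588} = \sqrt{3064170}$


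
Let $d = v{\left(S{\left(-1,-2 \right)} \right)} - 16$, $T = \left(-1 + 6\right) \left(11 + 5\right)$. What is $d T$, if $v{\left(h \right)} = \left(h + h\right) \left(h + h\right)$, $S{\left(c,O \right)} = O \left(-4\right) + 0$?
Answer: $19200$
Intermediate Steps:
$T = 80$ ($T = 5 \cdot 16 = 80$)
$S{\left(c,O \right)} = - 4 O$ ($S{\left(c,O \right)} = - 4 O + 0 = - 4 O$)
$v{\left(h \right)} = 4 h^{2}$ ($v{\left(h \right)} = 2 h 2 h = 4 h^{2}$)
$d = 240$ ($d = 4 \left(\left(-4\right) \left(-2\right)\right)^{2} - 16 = 4 \cdot 8^{2} - 16 = 4 \cdot 64 - 16 = 256 - 16 = 240$)
$d T = 240 \cdot 80 = 19200$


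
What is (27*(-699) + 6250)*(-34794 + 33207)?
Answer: 20032701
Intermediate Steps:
(27*(-699) + 6250)*(-34794 + 33207) = (-18873 + 6250)*(-1587) = -12623*(-1587) = 20032701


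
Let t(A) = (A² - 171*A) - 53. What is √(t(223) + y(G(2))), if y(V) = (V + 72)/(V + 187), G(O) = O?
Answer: √45815721/63 ≈ 107.44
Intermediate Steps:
y(V) = (72 + V)/(187 + V)
t(A) = -53 + A² - 171*A
√(t(223) + y(G(2))) = √((-53 + 223² - 171*223) + (72 + 2)/(187 + 2)) = √((-53 + 49729 - 38133) + 74/189) = √(11543 + (1/189)*74) = √(11543 + 74/189) = √(2181701/189) = √45815721/63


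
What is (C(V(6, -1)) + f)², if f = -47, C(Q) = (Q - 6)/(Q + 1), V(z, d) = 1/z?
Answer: 2704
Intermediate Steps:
V(z, d) = 1/z
C(Q) = (-6 + Q)/(1 + Q)
(C(V(6, -1)) + f)² = ((-6 + 1/6)/(1 + 1/6) - 47)² = ((-6 + ⅙)/(1 + ⅙) - 47)² = (-35/6/(7/6) - 47)² = ((6/7)*(-35/6) - 47)² = (-5 - 47)² = (-52)² = 2704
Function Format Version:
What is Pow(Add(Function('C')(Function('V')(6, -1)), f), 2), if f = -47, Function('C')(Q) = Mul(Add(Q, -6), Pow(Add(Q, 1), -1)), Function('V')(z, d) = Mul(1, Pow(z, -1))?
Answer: 2704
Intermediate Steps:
Function('V')(z, d) = Pow(z, -1)
Function('C')(Q) = Mul(Pow(Add(1, Q), -1), Add(-6, Q)) (Function('C')(Q) = Mul(Add(-6, Q), Pow(Add(1, Q), -1)) = Mul(Pow(Add(1, Q), -1), Add(-6, Q)))
Pow(Add(Function('C')(Function('V')(6, -1)), f), 2) = Pow(Add(Mul(Pow(Add(1, Pow(6, -1)), -1), Add(-6, Pow(6, -1))), -47), 2) = Pow(Add(Mul(Pow(Add(1, Rational(1, 6)), -1), Add(-6, Rational(1, 6))), -47), 2) = Pow(Add(Mul(Pow(Rational(7, 6), -1), Rational(-35, 6)), -47), 2) = Pow(Add(Mul(Rational(6, 7), Rational(-35, 6)), -47), 2) = Pow(Add(-5, -47), 2) = Pow(-52, 2) = 2704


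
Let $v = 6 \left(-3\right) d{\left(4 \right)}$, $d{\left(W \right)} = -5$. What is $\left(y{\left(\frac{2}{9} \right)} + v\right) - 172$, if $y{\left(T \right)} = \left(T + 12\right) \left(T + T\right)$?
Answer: $- \frac{6202}{81} \approx -76.568$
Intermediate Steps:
$y{\left(T \right)} = 2 T \left(12 + T\right)$ ($y{\left(T \right)} = \left(12 + T\right) 2 T = 2 T \left(12 + T\right)$)
$v = 90$ ($v = 6 \left(-3\right) \left(-5\right) = \left(-18\right) \left(-5\right) = 90$)
$\left(y{\left(\frac{2}{9} \right)} + v\right) - 172 = \left(2 \cdot \frac{2}{9} \left(12 + \frac{2}{9}\right) + 90\right) - 172 = \left(2 \cdot \frac{2}{9} \cdot \frac{110}{9} + 90\right) - 172 = \left(\frac{440}{81} + 90\right) - 172 = \frac{7730}{81} - 172 = - \frac{6202}{81}$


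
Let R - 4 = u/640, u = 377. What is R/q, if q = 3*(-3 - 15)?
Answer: -979/11520 ≈ -0.084983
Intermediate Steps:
R = 2937/640 (R = 4 + 377/640 = 2937/640 ≈ 4.5891)
q = -54 (q = 3*(-18) = -54)
R/q = (2937/640)/(-54) = (2937/640)*(-1/54) = -979/11520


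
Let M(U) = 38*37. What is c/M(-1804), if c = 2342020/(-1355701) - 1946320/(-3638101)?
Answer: -2940938666850/3467320546152103 ≈ -0.00084819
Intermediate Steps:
M(U) = 1406
c = -5881877333700/4932177163801 (c = 2342020*(-1/1355701) - 1946320*(-1/3638101) = -2342020/1355701 + 1946320/3638101 = -5881877333700/4932177163801 ≈ -1.1926)
c/M(-1804) = -5881877333700/4932177163801/1406 = -5881877333700/4932177163801*1/1406 = -2940938666850/3467320546152103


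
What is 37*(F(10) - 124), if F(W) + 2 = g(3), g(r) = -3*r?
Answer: -4995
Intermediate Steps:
F(W) = -11 (F(W) = -2 - 3*3 = -2 - 9 = -11)
37*(F(10) - 124) = 37*(-11 - 124) = 37*(-135) = -4995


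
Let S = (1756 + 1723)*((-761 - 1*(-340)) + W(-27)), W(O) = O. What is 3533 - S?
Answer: 1562125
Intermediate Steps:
S = -1558592 (S = (1756 + 1723)*((-761 - 1*(-340)) - 27) = 3479*((-761 + 340) - 27) = 3479*(-421 - 27) = 3479*(-448) = -1558592)
3533 - S = 3533 - 1*(-1558592) = 3533 + 1558592 = 1562125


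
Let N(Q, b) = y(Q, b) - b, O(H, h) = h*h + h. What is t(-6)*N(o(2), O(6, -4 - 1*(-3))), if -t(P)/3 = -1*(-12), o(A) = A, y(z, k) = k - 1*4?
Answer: 144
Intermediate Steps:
y(z, k) = -4 + k (y(z, k) = k - 4 = -4 + k)
t(P) = -36 (t(P) = -(-3)*(-12) = -3*12 = -36)
O(H, h) = h + h**2 (O(H, h) = h**2 + h = h + h**2)
N(Q, b) = -4 (N(Q, b) = (-4 + b) - b = -4)
t(-6)*N(o(2), O(6, -4 - 1*(-3))) = -36*(-4) = 144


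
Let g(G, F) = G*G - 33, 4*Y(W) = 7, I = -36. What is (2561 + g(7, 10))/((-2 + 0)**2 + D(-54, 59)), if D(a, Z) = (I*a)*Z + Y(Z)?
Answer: 10308/458807 ≈ 0.022467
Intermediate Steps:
Y(W) = 7/4 (Y(W) = (1/4)*7 = 7/4)
g(G, F) = -33 + G**2 (g(G, F) = G**2 - 33 = -33 + G**2)
D(a, Z) = 7/4 - 36*Z*a (D(a, Z) = (-36*a)*Z + 7/4 = -36*Z*a + 7/4 = 7/4 - 36*Z*a)
(2561 + g(7, 10))/((-2 + 0)**2 + D(-54, 59)) = (2561 + (-33 + 7**2))/((-2 + 0)**2 + (7/4 - 36*59*(-54))) = (2561 + (-33 + 49))/((-2)**2 + (7/4 + 114696)) = (2561 + 16)/(4 + 458791/4) = 2577/(458807/4) = 2577*(4/458807) = 10308/458807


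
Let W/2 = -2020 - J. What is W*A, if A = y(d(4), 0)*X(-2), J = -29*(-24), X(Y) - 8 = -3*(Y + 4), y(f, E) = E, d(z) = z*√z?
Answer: 0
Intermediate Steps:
d(z) = z^(3/2)
X(Y) = -4 - 3*Y (X(Y) = 8 - 3*(Y + 4) = 8 - 3*(4 + Y) = 8 + (-12 - 3*Y) = -4 - 3*Y)
J = 696
A = 0 (A = 0*(-4 - 3*(-2)) = 0*(-4 + 6) = 0*2 = 0)
W = -5432 (W = 2*(-2020 - 1*696) = 2*(-2020 - 696) = 2*(-2716) = -5432)
W*A = -5432*0 = 0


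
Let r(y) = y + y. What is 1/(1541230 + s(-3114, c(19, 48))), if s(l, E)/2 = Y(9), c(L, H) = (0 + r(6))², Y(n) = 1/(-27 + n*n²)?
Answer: 351/540971731 ≈ 6.4883e-7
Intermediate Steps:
r(y) = 2*y
Y(n) = 1/(-27 + n³)
c(L, H) = 144 (c(L, H) = (0 + 2*6)² = (0 + 12)² = 12² = 144)
s(l, E) = 1/351 (s(l, E) = 2/(-27 + 9³) = 2/(-27 + 729) = 2/702 = 2*(1/702) = 1/351)
1/(1541230 + s(-3114, c(19, 48))) = 1/(1541230 + 1/351) = 1/(540971731/351) = 351/540971731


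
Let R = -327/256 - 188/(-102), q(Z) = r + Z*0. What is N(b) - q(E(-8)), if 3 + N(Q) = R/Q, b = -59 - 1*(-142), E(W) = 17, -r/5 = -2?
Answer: -169639/13056 ≈ -12.993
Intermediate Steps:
r = 10 (r = -5*(-2) = 10)
q(Z) = 10 (q(Z) = 10 + Z*0 = 10 + 0 = 10)
b = 83 (b = -59 + 142 = 83)
R = 7387/13056 (R = -327*1/256 - 188*(-1/102) = -327/256 + 94/51 = 7387/13056 ≈ 0.56579)
N(Q) = -3 + 7387/(13056*Q)
N(b) - q(E(-8)) = (-3 + (7387/13056)/83) - 1*10 = (-3 + (7387/13056)*(1/83)) - 10 = (-3 + 89/13056) - 10 = -39079/13056 - 10 = -169639/13056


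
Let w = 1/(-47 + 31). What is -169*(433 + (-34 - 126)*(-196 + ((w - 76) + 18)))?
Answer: -6943027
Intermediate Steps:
w = -1/16 (w = 1/(-16) = -1/16 ≈ -0.062500)
-169*(433 + (-34 - 126)*(-196 + ((w - 76) + 18))) = -169*(433 + (-34 - 126)*(-196 + ((-1/16 - 76) + 18))) = -169*(433 - 160*(-196 + (-1217/16 + 18))) = -169*(433 - 160*(-196 - 929/16)) = -169*(433 - 160*(-4065/16)) = -169*(433 + 40650) = -169*41083 = -6943027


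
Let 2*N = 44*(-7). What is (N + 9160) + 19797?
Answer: 28803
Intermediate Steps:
N = -154 (N = (44*(-7))/2 = (1/2)*(-308) = -154)
(N + 9160) + 19797 = (-154 + 9160) + 19797 = 9006 + 19797 = 28803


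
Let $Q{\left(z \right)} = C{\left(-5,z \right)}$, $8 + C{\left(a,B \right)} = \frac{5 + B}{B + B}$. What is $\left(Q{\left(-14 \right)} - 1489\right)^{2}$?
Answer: $\frac{1756196649}{784} \approx 2.24 \cdot 10^{6}$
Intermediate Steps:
$C{\left(a,B \right)} = -8 + \frac{5 + B}{2 B}$ ($C{\left(a,B \right)} = -8 + \frac{5 + B}{B + B} = -8 + \frac{5 + B}{2 B}$)
$Q{\left(z \right)} = \frac{5 \left(1 - 3 z\right)}{2 z}$
$\left(Q{\left(-14 \right)} - 1489\right)^{2} = \left(\frac{5 \left(1 - -42\right)}{2 \left(-14\right)} - 1489\right)^{2} = \left(\frac{5}{2} \left(- \frac{1}{14}\right) \left(1 + 42\right) - 1489\right)^{2} = \left(\frac{5}{2} \left(- \frac{1}{14}\right) 43 - 1489\right)^{2} = \left(- \frac{215}{28} - 1489\right)^{2} = \left(- \frac{41907}{28}\right)^{2} = \frac{1756196649}{784}$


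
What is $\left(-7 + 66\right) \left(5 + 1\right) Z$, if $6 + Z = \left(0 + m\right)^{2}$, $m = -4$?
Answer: $3540$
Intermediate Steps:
$Z = 10$ ($Z = -6 + \left(0 - 4\right)^{2} = -6 + \left(-4\right)^{2} = -6 + 16 = 10$)
$\left(-7 + 66\right) \left(5 + 1\right) Z = \left(-7 + 66\right) \left(5 + 1\right) 10 = 59 \cdot 6 \cdot 10 = 59 \cdot 60 = 3540$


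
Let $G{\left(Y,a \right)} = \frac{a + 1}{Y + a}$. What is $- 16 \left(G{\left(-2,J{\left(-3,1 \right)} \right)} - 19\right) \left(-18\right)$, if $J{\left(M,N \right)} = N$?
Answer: $-6048$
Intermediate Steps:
$G{\left(Y,a \right)} = \frac{1 + a}{Y + a}$
$- 16 \left(G{\left(-2,J{\left(-3,1 \right)} \right)} - 19\right) \left(-18\right) = - 16 \left(\frac{1 + 1}{-2 + 1} - 19\right) \left(-18\right) = - 16 \left(\frac{1}{-1} \cdot 2 - 19\right) \left(-18\right) = - 16 \left(\left(-1\right) 2 - 19\right) \left(-18\right) = - 16 \left(-2 - 19\right) \left(-18\right) = \left(-16\right) \left(-21\right) \left(-18\right) = 336 \left(-18\right) = -6048$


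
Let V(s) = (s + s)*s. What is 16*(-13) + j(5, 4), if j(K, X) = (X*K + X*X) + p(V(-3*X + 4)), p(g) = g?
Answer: -44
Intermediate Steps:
V(s) = 2*s**2 (V(s) = (2*s)*s = 2*s**2)
j(K, X) = X**2 + 2*(4 - 3*X)**2 + K*X (j(K, X) = (X*K + X*X) + 2*(-3*X + 4)**2 = (K*X + X**2) + 2*(4 - 3*X)**2 = (X**2 + K*X) + 2*(4 - 3*X)**2 = X**2 + 2*(4 - 3*X)**2 + K*X)
16*(-13) + j(5, 4) = 16*(-13) + (32 - 48*4 + 19*4**2 + 5*4) = -208 + (32 - 192 + 19*16 + 20) = -208 + (32 - 192 + 304 + 20) = -208 + 164 = -44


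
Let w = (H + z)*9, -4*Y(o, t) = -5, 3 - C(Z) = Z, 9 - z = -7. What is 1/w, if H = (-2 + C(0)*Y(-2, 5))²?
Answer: 16/2745 ≈ 0.0058288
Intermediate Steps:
z = 16 (z = 9 - 1*(-7) = 9 + 7 = 16)
C(Z) = 3 - Z
Y(o, t) = 5/4 (Y(o, t) = -¼*(-5) = 5/4)
H = 49/16 (H = (-2 + (3 - 1*0)*(5/4))² = (-2 + (3 + 0)*(5/4))² = (-2 + 3*(5/4))² = (-2 + 15/4)² = (7/4)² = 49/16 ≈ 3.0625)
w = 2745/16 (w = (49/16 + 16)*9 = (305/16)*9 = 2745/16 ≈ 171.56)
1/w = 1/(2745/16) = 16/2745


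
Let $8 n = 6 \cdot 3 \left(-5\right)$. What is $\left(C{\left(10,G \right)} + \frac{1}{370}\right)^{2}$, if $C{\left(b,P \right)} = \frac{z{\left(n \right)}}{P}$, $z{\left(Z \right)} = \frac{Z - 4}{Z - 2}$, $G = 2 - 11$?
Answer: $\frac{488100649}{31148720100} \approx 0.01567$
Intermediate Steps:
$n = - \frac{45}{4}$ ($n = \frac{6 \cdot 3 \left(-5\right)}{8} = \frac{18 \left(-5\right)}{8} = \frac{1}{8} \left(-90\right) = - \frac{45}{4} \approx -11.25$)
$G = -9$ ($G = 2 - 11 = -9$)
$z{\left(Z \right)} = \frac{-4 + Z}{-2 + Z}$
$C{\left(b,P \right)} = \frac{61}{53 P}$ ($C{\left(b,P \right)} = \frac{\frac{1}{-2 - \frac{45}{4}} \left(-4 - \frac{45}{4}\right)}{P} = \frac{\frac{1}{- \frac{53}{4}} \left(- \frac{61}{4}\right)}{P} = \frac{\left(- \frac{4}{53}\right) \left(- \frac{61}{4}\right)}{P} = \frac{61}{53 P}$)
$\left(C{\left(10,G \right)} + \frac{1}{370}\right)^{2} = \left(\frac{61}{53 \left(-9\right)} + \frac{1}{370}\right)^{2} = \left(\frac{61}{53} \left(- \frac{1}{9}\right) + \frac{1}{370}\right)^{2} = \left(- \frac{61}{477} + \frac{1}{370}\right)^{2} = \left(- \frac{22093}{176490}\right)^{2} = \frac{488100649}{31148720100}$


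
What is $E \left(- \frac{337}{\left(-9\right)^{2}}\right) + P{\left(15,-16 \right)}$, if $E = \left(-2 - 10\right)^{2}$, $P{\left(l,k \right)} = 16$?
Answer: $- \frac{5248}{9} \approx -583.11$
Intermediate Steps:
$E = 144$ ($E = \left(-12\right)^{2} = 144$)
$E \left(- \frac{337}{\left(-9\right)^{2}}\right) + P{\left(15,-16 \right)} = 144 \left(- \frac{337}{\left(-9\right)^{2}}\right) + 16 = 144 \left(- \frac{337}{81}\right) + 16 = - \frac{5392}{9} + 16 = - \frac{5248}{9}$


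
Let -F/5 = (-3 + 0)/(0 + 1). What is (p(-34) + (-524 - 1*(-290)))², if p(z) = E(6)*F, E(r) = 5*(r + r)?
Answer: 443556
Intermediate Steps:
E(r) = 10*r (E(r) = 5*(2*r) = 10*r)
F = 15 (F = -5*(-3 + 0)/(0 + 1) = -(-15)/1 = -(-15) = -5*(-3) = 15)
p(z) = 900 (p(z) = (10*6)*15 = 60*15 = 900)
(p(-34) + (-524 - 1*(-290)))² = (900 + (-524 - 1*(-290)))² = (900 + (-524 + 290))² = (900 - 234)² = 666² = 443556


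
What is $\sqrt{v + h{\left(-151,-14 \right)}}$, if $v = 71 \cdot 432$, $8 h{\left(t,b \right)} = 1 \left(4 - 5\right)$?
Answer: $\frac{5 \sqrt{19630}}{4} \approx 175.13$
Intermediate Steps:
$h{\left(t,b \right)} = - \frac{1}{8}$ ($h{\left(t,b \right)} = \frac{1 \left(4 - 5\right)}{8} = \frac{1 \left(-1\right)}{8} = \frac{1}{8} \left(-1\right) = - \frac{1}{8}$)
$v = 30672$
$\sqrt{v + h{\left(-151,-14 \right)}} = \sqrt{30672 - \frac{1}{8}} = \sqrt{\frac{245375}{8}} = \frac{5 \sqrt{19630}}{4}$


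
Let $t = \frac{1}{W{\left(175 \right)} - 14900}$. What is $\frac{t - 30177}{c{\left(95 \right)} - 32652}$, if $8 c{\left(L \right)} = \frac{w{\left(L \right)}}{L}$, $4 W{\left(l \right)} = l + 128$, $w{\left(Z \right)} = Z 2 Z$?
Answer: $\frac{7157622292}{7739029361} \approx 0.92487$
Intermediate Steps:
$w{\left(Z \right)} = 2 Z^{2}$ ($w{\left(Z \right)} = 2 Z Z = 2 Z^{2}$)
$W{\left(l \right)} = 32 + \frac{l}{4}$ ($W{\left(l \right)} = \frac{l + 128}{4} = \frac{128 + l}{4} = 32 + \frac{l}{4}$)
$c{\left(L \right)} = \frac{L}{4}$ ($c{\left(L \right)} = \frac{2 L^{2} \frac{1}{L}}{8} = \frac{2 L}{8} = \frac{L}{4}$)
$t = - \frac{4}{59297}$ ($t = \frac{1}{\left(32 + \frac{1}{4} \cdot 175\right) - 14900} = \frac{1}{\left(32 + \frac{175}{4}\right) - 14900} = \frac{1}{\frac{303}{4} - 14900} = \frac{1}{- \frac{59297}{4}} = - \frac{4}{59297} \approx -6.7457 \cdot 10^{-5}$)
$\frac{t - 30177}{c{\left(95 \right)} - 32652} = \frac{- \frac{4}{59297} - 30177}{\frac{1}{4} \cdot 95 - 32652} = - \frac{1789405573}{59297 \left(\frac{95}{4} - 32652\right)} = - \frac{1789405573}{59297 \left(- \frac{130513}{4}\right)} = \left(- \frac{1789405573}{59297}\right) \left(- \frac{4}{130513}\right) = \frac{7157622292}{7739029361}$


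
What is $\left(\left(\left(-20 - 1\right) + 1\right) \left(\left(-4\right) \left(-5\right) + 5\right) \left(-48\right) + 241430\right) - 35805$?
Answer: $229625$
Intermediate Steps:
$\left(\left(\left(-20 - 1\right) + 1\right) \left(\left(-4\right) \left(-5\right) + 5\right) \left(-48\right) + 241430\right) - 35805 = \left(\left(-21 + 1\right) \left(20 + 5\right) \left(-48\right) + 241430\right) - 35805 = \left(\left(-20\right) 25 \left(-48\right) + 241430\right) - 35805 = \left(\left(-500\right) \left(-48\right) + 241430\right) - 35805 = \left(24000 + 241430\right) - 35805 = 265430 - 35805 = 229625$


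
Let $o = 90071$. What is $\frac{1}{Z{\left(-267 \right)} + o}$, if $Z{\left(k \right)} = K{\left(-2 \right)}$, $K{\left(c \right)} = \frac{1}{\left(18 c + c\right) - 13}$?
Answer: $\frac{51}{4593620} \approx 1.1102 \cdot 10^{-5}$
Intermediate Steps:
$K{\left(c \right)} = \frac{1}{-13 + 19 c}$ ($K{\left(c \right)} = \frac{1}{19 c - 13} = \frac{1}{-13 + 19 c}$)
$Z{\left(k \right)} = - \frac{1}{51}$ ($Z{\left(k \right)} = \frac{1}{-13 + 19 \left(-2\right)} = \frac{1}{-13 - 38} = \frac{1}{-51} = - \frac{1}{51}$)
$\frac{1}{Z{\left(-267 \right)} + o} = \frac{1}{- \frac{1}{51} + 90071} = \frac{1}{\frac{4593620}{51}} = \frac{51}{4593620}$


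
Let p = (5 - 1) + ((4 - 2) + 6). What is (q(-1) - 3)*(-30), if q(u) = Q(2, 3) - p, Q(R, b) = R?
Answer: 390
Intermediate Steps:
p = 12 (p = 4 + (2 + 6) = 4 + 8 = 12)
q(u) = -10 (q(u) = 2 - 1*12 = 2 - 12 = -10)
(q(-1) - 3)*(-30) = (-10 - 3)*(-30) = -13*(-30) = 390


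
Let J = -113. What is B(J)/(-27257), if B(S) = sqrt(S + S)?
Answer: -I*sqrt(226)/27257 ≈ -0.00055154*I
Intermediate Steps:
B(S) = sqrt(2)*sqrt(S) (B(S) = sqrt(2*S) = sqrt(2)*sqrt(S))
B(J)/(-27257) = (sqrt(2)*sqrt(-113))/(-27257) = (sqrt(2)*(I*sqrt(113)))*(-1/27257) = (I*sqrt(226))*(-1/27257) = -I*sqrt(226)/27257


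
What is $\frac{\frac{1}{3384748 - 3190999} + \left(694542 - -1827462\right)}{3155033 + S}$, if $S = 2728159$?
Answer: $\frac{69805107571}{162837509544} \approx 0.42868$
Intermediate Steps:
$\frac{\frac{1}{3384748 - 3190999} + \left(694542 - -1827462\right)}{3155033 + S} = \frac{\frac{1}{3384748 - 3190999} + \left(694542 - -1827462\right)}{3155033 + 2728159} = \frac{\frac{1}{193749} + \left(694542 + 1827462\right)}{5883192} = \left(\frac{1}{193749} + 2522004\right) \frac{1}{5883192} = \frac{488635752997}{193749} \cdot \frac{1}{5883192} = \frac{69805107571}{162837509544}$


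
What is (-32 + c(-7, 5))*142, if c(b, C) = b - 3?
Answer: -5964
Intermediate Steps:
c(b, C) = -3 + b
(-32 + c(-7, 5))*142 = (-32 + (-3 - 7))*142 = (-32 - 10)*142 = -42*142 = -5964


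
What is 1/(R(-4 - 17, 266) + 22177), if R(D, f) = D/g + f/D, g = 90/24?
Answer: 15/332381 ≈ 4.5129e-5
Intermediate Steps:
g = 15/4 (g = 90*(1/24) = 15/4 ≈ 3.7500)
R(D, f) = 4*D/15 + f/D (R(D, f) = D/(15/4) + f/D = D*(4/15) + f/D = 4*D/15 + f/D)
1/(R(-4 - 17, 266) + 22177) = 1/((4*(-4 - 17)/15 + 266/(-4 - 17)) + 22177) = 1/(((4/15)*(-21) + 266/(-21)) + 22177) = 1/((-28/5 + 266*(-1/21)) + 22177) = 1/((-28/5 - 38/3) + 22177) = 1/(-274/15 + 22177) = 1/(332381/15) = 15/332381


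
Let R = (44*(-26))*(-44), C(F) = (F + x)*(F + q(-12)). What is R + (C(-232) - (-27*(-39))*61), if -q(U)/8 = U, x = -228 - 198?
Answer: 75591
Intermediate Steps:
x = -426
q(U) = -8*U
C(F) = (-426 + F)*(96 + F) (C(F) = (F - 426)*(F - 8*(-12)) = (-426 + F)*(F + 96) = (-426 + F)*(96 + F))
R = 50336 (R = -1144*(-44) = 50336)
R + (C(-232) - (-27*(-39))*61) = 50336 + ((-40896 + (-232)² - 330*(-232)) - (-27*(-39))*61) = 50336 + ((-40896 + 53824 + 76560) - 1053*61) = 50336 + (89488 - 1*64233) = 50336 + (89488 - 64233) = 50336 + 25255 = 75591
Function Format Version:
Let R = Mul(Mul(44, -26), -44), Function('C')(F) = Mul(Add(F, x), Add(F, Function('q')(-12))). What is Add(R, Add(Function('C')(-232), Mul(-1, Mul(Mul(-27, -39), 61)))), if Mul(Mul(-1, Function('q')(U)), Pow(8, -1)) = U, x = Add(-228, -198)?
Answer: 75591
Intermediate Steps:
x = -426
Function('q')(U) = Mul(-8, U)
Function('C')(F) = Mul(Add(-426, F), Add(96, F)) (Function('C')(F) = Mul(Add(F, -426), Add(F, Mul(-8, -12))) = Mul(Add(-426, F), Add(F, 96)) = Mul(Add(-426, F), Add(96, F)))
R = 50336 (R = Mul(-1144, -44) = 50336)
Add(R, Add(Function('C')(-232), Mul(-1, Mul(Mul(-27, -39), 61)))) = Add(50336, Add(Add(-40896, Pow(-232, 2), Mul(-330, -232)), Mul(-1, Mul(Mul(-27, -39), 61)))) = Add(50336, Add(Add(-40896, 53824, 76560), Mul(-1, Mul(1053, 61)))) = Add(50336, Add(89488, Mul(-1, 64233))) = Add(50336, Add(89488, -64233)) = Add(50336, 25255) = 75591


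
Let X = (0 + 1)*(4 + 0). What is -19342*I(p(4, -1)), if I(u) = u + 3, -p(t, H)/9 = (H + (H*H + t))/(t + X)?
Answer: 29013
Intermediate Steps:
X = 4 (X = 1*4 = 4)
p(t, H) = -9*(H + t + H**2)/(4 + t) (p(t, H) = -9*(H + (H*H + t))/(t + 4) = -9*(H + (H**2 + t))/(4 + t) = -9*(H + (t + H**2))/(4 + t) = -9*(H + t + H**2)/(4 + t))
I(u) = 3 + u
-19342*I(p(4, -1)) = -19342*(3 + 9*(-1*(-1) - 1*4 - 1*(-1)**2)/(4 + 4)) = -19342*(3 + 9*(1 - 4 - 1*1)/8) = -19342*(3 + 9*(1/8)*(1 - 4 - 1)) = -19342*(3 + 9*(1/8)*(-4)) = -19342*(3 - 9/2) = -19342*(-3/2) = 29013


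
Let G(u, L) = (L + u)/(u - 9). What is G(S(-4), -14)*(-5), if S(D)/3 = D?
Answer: -130/21 ≈ -6.1905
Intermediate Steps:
S(D) = 3*D
G(u, L) = (L + u)/(-9 + u)
G(S(-4), -14)*(-5) = ((-14 + 3*(-4))/(-9 + 3*(-4)))*(-5) = ((-14 - 12)/(-9 - 12))*(-5) = (-26/(-21))*(-5) = -1/21*(-26)*(-5) = (26/21)*(-5) = -130/21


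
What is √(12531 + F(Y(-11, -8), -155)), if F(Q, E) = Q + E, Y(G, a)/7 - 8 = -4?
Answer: 2*√3101 ≈ 111.37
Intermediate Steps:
Y(G, a) = 28 (Y(G, a) = 56 + 7*(-4) = 56 - 28 = 28)
F(Q, E) = E + Q
√(12531 + F(Y(-11, -8), -155)) = √(12531 + (-155 + 28)) = √(12531 - 127) = √12404 = 2*√3101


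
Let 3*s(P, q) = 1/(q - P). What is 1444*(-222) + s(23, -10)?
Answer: -31736233/99 ≈ -3.2057e+5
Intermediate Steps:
s(P, q) = 1/(3*(q - P))
1444*(-222) + s(23, -10) = 1444*(-222) + 1/(3*(-10 - 1*23)) = -320568 + 1/(3*(-10 - 23)) = -320568 + (⅓)/(-33) = -320568 + (⅓)*(-1/33) = -320568 - 1/99 = -31736233/99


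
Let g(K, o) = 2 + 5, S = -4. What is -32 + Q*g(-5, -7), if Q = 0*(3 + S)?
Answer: -32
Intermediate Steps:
g(K, o) = 7
Q = 0 (Q = 0*(3 - 4) = 0*(-1) = 0)
-32 + Q*g(-5, -7) = -32 + 0*7 = -32 + 0 = -32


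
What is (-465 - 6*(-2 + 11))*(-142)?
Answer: 73698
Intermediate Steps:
(-465 - 6*(-2 + 11))*(-142) = (-465 - 6*9)*(-142) = (-465 - 54)*(-142) = -519*(-142) = 73698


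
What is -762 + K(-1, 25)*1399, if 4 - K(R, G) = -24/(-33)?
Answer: 41982/11 ≈ 3816.5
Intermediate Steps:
K(R, G) = 36/11 (K(R, G) = 4 - (-24)/(-33) = 4 - (-24)*(-1)/33 = 4 - 1*8/11 = 4 - 8/11 = 36/11)
-762 + K(-1, 25)*1399 = -762 + (36/11)*1399 = -762 + 50364/11 = 41982/11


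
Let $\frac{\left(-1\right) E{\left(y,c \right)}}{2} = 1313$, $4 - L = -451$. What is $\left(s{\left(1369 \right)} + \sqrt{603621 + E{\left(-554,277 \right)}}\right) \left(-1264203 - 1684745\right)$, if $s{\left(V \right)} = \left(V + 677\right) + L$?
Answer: $-7375318948 - 2948948 \sqrt{600995} \approx -9.6615 \cdot 10^{9}$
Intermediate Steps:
$L = 455$ ($L = 4 - -451 = 4 + 451 = 455$)
$E{\left(y,c \right)} = -2626$ ($E{\left(y,c \right)} = \left(-2\right) 1313 = -2626$)
$s{\left(V \right)} = 1132 + V$ ($s{\left(V \right)} = \left(V + 677\right) + 455 = \left(677 + V\right) + 455 = 1132 + V$)
$\left(s{\left(1369 \right)} + \sqrt{603621 + E{\left(-554,277 \right)}}\right) \left(-1264203 - 1684745\right) = \left(\left(1132 + 1369\right) + \sqrt{603621 - 2626}\right) \left(-1264203 - 1684745\right) = \left(2501 + \sqrt{600995}\right) \left(-2948948\right) = -7375318948 - 2948948 \sqrt{600995}$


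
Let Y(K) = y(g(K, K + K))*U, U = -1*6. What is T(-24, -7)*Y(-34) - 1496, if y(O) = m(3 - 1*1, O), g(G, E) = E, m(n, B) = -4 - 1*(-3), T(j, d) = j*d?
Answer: -488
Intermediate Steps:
T(j, d) = d*j
m(n, B) = -1 (m(n, B) = -4 + 3 = -1)
y(O) = -1
U = -6
Y(K) = 6 (Y(K) = -1*(-6) = 6)
T(-24, -7)*Y(-34) - 1496 = -7*(-24)*6 - 1496 = 168*6 - 1496 = 1008 - 1496 = -488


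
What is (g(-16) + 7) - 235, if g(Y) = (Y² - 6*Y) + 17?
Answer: 141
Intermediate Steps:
g(Y) = 17 + Y² - 6*Y
(g(-16) + 7) - 235 = ((17 + (-16)² - 6*(-16)) + 7) - 235 = ((17 + 256 + 96) + 7) - 235 = (369 + 7) - 235 = 376 - 235 = 141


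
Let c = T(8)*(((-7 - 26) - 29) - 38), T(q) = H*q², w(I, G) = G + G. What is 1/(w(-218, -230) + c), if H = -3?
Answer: 1/18740 ≈ 5.3362e-5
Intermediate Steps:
w(I, G) = 2*G
T(q) = -3*q²
c = 19200 (c = (-3*8²)*(((-7 - 26) - 29) - 38) = (-3*64)*((-33 - 29) - 38) = -192*(-62 - 38) = -192*(-100) = 19200)
1/(w(-218, -230) + c) = 1/(2*(-230) + 19200) = 1/(-460 + 19200) = 1/18740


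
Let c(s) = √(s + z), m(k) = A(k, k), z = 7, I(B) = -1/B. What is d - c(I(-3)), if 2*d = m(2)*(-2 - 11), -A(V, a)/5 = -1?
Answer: -65/2 - √66/3 ≈ -35.208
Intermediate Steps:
A(V, a) = 5 (A(V, a) = -5*(-1) = 5)
m(k) = 5
c(s) = √(7 + s) (c(s) = √(s + 7) = √(7 + s))
d = -65/2 (d = (5*(-2 - 11))/2 = (5*(-13))/2 = (½)*(-65) = -65/2 ≈ -32.500)
d - c(I(-3)) = -65/2 - √(7 - 1/(-3)) = -65/2 - √(7 - 1*(-⅓)) = -65/2 - √(7 + ⅓) = -65/2 - √(22/3) = -65/2 - √66/3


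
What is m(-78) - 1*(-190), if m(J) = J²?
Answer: 6274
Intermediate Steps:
m(-78) - 1*(-190) = (-78)² - 1*(-190) = 6084 + 190 = 6274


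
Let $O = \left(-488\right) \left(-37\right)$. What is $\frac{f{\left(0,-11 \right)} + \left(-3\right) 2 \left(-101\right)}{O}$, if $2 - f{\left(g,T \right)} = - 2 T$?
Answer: $\frac{293}{9028} \approx 0.032455$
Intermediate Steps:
$f{\left(g,T \right)} = 2 + 2 T$ ($f{\left(g,T \right)} = 2 - - 2 T = 2 + 2 T$)
$O = 18056$
$\frac{f{\left(0,-11 \right)} + \left(-3\right) 2 \left(-101\right)}{O} = \frac{\left(2 + 2 \left(-11\right)\right) + \left(-3\right) 2 \left(-101\right)}{18056} = \left(\left(2 - 22\right) - -606\right) \frac{1}{18056} = \left(-20 + 606\right) \frac{1}{18056} = 586 \cdot \frac{1}{18056} = \frac{293}{9028}$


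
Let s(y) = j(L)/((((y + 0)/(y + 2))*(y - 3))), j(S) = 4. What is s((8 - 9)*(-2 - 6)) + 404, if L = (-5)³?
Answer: 405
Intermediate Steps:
L = -125
s(y) = 4*(2 + y)/(y*(-3 + y)) (s(y) = 4/((((y + 0)/(y + 2))*(y - 3))) = 4/(((y/(2 + y))*(-3 + y))) = 4/((y*(-3 + y)/(2 + y))) = 4*((2 + y)/(y*(-3 + y))) = 4*(2 + y)/(y*(-3 + y)))
s((8 - 9)*(-2 - 6)) + 404 = 4*(2 + (8 - 9)*(-2 - 6))/((((8 - 9)*(-2 - 6)))*(-3 + (8 - 9)*(-2 - 6))) + 404 = 4*(2 - 1*(-8))/(((-1*(-8)))*(-3 - 1*(-8))) + 404 = 4*(2 + 8)/(8*(-3 + 8)) + 404 = 4*(⅛)*10/5 + 404 = 4*(⅛)*(⅕)*10 + 404 = 1 + 404 = 405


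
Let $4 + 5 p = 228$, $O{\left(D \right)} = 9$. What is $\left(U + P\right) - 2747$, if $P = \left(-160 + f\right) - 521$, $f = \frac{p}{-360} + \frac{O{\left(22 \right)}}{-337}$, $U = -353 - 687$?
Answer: $- \frac{338797561}{75825} \approx -4468.1$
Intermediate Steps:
$p = \frac{224}{5}$ ($p = - \frac{4}{5} + \frac{1}{5} \cdot 228 = - \frac{4}{5} + \frac{228}{5} = \frac{224}{5} \approx 44.8$)
$U = -1040$
$f = - \frac{11461}{75825}$ ($f = \frac{224}{5 \left(-360\right)} + \frac{9}{-337} = \frac{224}{5} \left(- \frac{1}{360}\right) + 9 \left(- \frac{1}{337}\right) = - \frac{28}{225} - \frac{9}{337} = - \frac{11461}{75825} \approx -0.15115$)
$P = - \frac{51648286}{75825}$ ($P = \left(-160 - \frac{11461}{75825}\right) - 521 = - \frac{12143461}{75825} - 521 = - \frac{51648286}{75825} \approx -681.15$)
$\left(U + P\right) - 2747 = \left(-1040 - \frac{51648286}{75825}\right) - 2747 = - \frac{130506286}{75825} - 2747 = - \frac{338797561}{75825}$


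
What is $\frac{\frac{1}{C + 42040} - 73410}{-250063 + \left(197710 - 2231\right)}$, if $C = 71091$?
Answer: $\frac{8304946709}{6175142504} \approx 1.3449$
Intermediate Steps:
$\frac{\frac{1}{C + 42040} - 73410}{-250063 + \left(197710 - 2231\right)} = \frac{\frac{1}{71091 + 42040} - 73410}{-250063 + \left(197710 - 2231\right)} = \frac{\frac{1}{113131} - 73410}{-250063 + \left(197710 - 2231\right)} = \frac{\frac{1}{113131} - 73410}{-250063 + 195479} = - \frac{8304946709}{113131 \left(-54584\right)} = \left(- \frac{8304946709}{113131}\right) \left(- \frac{1}{54584}\right) = \frac{8304946709}{6175142504}$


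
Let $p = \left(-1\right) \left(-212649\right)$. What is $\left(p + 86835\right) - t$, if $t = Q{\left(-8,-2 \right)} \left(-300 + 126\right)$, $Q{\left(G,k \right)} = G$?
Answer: $298092$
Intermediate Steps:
$p = 212649$
$t = 1392$ ($t = - 8 \left(-300 + 126\right) = \left(-8\right) \left(-174\right) = 1392$)
$\left(p + 86835\right) - t = \left(212649 + 86835\right) - 1392 = 299484 - 1392 = 298092$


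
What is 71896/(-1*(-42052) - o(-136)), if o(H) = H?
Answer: 17974/10547 ≈ 1.7042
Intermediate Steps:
71896/(-1*(-42052) - o(-136)) = 71896/(-1*(-42052) - 1*(-136)) = 71896/(42052 + 136) = 71896/42188 = 71896*(1/42188) = 17974/10547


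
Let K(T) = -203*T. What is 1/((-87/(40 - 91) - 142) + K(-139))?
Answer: 17/477304 ≈ 3.5617e-5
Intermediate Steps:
1/((-87/(40 - 91) - 142) + K(-139)) = 1/((-87/(40 - 91) - 142) - 203*(-139)) = 1/((-87/(-51) - 142) + 28217) = 1/((-1/51*(-87) - 142) + 28217) = 1/((29/17 - 142) + 28217) = 1/(-2385/17 + 28217) = 1/(477304/17) = 17/477304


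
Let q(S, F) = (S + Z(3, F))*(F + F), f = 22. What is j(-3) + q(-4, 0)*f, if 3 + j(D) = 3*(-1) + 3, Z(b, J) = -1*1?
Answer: -3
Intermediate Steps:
Z(b, J) = -1
q(S, F) = 2*F*(-1 + S) (q(S, F) = (S - 1)*(F + F) = (-1 + S)*(2*F) = 2*F*(-1 + S))
j(D) = -3 (j(D) = -3 + (3*(-1) + 3) = -3 + (-3 + 3) = -3 + 0 = -3)
j(-3) + q(-4, 0)*f = -3 + (2*0*(-1 - 4))*22 = -3 + (2*0*(-5))*22 = -3 + 0*22 = -3 + 0 = -3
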